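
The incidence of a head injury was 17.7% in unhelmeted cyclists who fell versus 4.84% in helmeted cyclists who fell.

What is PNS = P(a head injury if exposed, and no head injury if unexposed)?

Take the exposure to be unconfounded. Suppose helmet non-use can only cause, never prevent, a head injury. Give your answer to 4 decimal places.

PNS ≈ 0.1286

p₁ = 0.177, p₀ = 0.0484.
Under exogeneity and monotonicity, PNS = p₁ − p₀.
PNS = 0.177 − 0.0484 = 0.1286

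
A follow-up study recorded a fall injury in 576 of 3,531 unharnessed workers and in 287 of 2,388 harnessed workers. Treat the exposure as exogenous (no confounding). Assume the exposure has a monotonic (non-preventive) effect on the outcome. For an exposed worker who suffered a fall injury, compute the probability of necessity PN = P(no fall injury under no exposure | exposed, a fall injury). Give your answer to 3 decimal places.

p₁ = P(outcome | exposed) = 576/3531 = 0.16313
p₀ = P(outcome | unexposed) = 287/2388 = 0.12018
Under exogeneity and monotonicity, PN = (p₁ − p₀) / p₁.
PN = (0.16313 − 0.12018) / 0.16313 = 0.042942 / 0.16313 ≈ 0.2632

PN ≈ 0.263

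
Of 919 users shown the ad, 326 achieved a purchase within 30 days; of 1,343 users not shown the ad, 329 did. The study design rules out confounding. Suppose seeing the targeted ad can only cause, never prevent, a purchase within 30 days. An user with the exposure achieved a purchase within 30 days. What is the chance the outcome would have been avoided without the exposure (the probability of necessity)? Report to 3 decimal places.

PN ≈ 0.309

p₁ = P(outcome | exposed) = 326/919 = 0.35473
p₀ = P(outcome | unexposed) = 329/1343 = 0.24497
Under exogeneity and monotonicity, PN = (p₁ − p₀) / p₁.
PN = (0.35473 − 0.24497) / 0.35473 = 0.10976 / 0.35473 ≈ 0.3094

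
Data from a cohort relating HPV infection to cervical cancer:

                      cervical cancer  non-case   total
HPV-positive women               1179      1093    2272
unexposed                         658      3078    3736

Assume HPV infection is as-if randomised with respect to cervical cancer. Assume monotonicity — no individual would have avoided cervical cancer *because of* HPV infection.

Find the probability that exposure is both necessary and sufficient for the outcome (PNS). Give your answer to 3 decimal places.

p₁ = P(outcome | exposed) = 1179/2272 = 0.51893
p₀ = P(outcome | unexposed) = 658/3736 = 0.17612
Under exogeneity and monotonicity, PNS = p₁ − p₀.
PNS = 0.51893 − 0.17612 = 0.3428

PNS ≈ 0.343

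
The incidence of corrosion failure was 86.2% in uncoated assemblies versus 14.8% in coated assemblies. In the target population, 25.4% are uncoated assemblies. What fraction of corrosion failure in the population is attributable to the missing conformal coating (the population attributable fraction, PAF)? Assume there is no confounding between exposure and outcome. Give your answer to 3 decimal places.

PAF ≈ 0.551

p₁ = 0.862, p₀ = 0.148.
Overall risk P(Y=1) = π·p₁ + (1−π)·p₀ = 0.254×0.862 + 0.746×0.148 = 0.32936.
Under exogeneity, PAF = [P(Y=1) − p₀] / P(Y=1).
PAF = (0.32936 − 0.148) / 0.32936 ≈ 0.5506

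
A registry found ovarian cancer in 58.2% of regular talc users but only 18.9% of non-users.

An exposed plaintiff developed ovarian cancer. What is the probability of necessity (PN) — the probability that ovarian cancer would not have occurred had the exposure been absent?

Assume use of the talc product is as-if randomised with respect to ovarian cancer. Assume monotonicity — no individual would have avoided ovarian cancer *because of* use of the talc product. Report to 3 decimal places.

PN ≈ 0.675

p₁ = 0.582, p₀ = 0.189.
Under exogeneity and monotonicity, PN = (p₁ − p₀) / p₁.
PN = (0.582 − 0.189) / 0.582 = 0.393 / 0.582 ≈ 0.6753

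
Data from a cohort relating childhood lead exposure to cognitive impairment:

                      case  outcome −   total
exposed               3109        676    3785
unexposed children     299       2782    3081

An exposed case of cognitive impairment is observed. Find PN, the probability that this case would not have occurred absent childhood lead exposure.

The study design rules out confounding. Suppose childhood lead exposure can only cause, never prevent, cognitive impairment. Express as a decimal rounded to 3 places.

p₁ = P(outcome | exposed) = 3109/3785 = 0.8214
p₀ = P(outcome | unexposed) = 299/3081 = 0.097046
Under exogeneity and monotonicity, PN = (p₁ − p₀)/p₁.
PN = (0.8214 − 0.097046) / 0.8214 ≈ 0.8819

PN ≈ 0.882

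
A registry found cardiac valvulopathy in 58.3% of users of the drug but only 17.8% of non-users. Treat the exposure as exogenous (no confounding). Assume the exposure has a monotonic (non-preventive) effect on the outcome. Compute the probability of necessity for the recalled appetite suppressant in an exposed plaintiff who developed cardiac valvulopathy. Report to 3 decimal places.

p₁ = 0.583, p₀ = 0.178.
Under exogeneity and monotonicity, PN = (p₁ − p₀) / p₁.
PN = (0.583 − 0.178) / 0.583 = 0.405 / 0.583 ≈ 0.6947

PN ≈ 0.695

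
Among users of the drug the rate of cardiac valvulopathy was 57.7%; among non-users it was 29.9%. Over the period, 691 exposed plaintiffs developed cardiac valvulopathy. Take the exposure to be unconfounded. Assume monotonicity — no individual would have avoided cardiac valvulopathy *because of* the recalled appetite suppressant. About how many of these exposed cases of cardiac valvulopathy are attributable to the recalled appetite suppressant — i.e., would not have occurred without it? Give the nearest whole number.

about 333 cases

p₁ = 0.577, p₀ = 0.299.
PN = (p₁ − p₀)/p₁ = (0.577 − 0.299) / 0.577 ≈ 0.48180.
Attributable cases ≈ PN × (exposed cases) = 0.48180 × 691 ≈ 332.93.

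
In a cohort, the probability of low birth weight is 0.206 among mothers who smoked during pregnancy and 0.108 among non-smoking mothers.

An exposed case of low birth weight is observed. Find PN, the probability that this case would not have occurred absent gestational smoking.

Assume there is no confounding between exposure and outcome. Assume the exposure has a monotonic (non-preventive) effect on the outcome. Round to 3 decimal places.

Let p₁ = 0.206, p₀ = 0.108.
Under exogeneity and monotonicity, PN = (p₁ − p₀) / p₁.
PN = (0.206 − 0.108) / 0.206 = 0.098 / 0.206 ≈ 0.4757

PN ≈ 0.476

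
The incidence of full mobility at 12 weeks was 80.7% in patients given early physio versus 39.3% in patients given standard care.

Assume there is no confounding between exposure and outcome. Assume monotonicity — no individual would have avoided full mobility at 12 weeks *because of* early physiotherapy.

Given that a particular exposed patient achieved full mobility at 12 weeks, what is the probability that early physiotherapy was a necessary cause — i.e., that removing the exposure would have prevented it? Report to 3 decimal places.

p₁ = 0.807, p₀ = 0.393.
Under exogeneity and monotonicity, PN = (p₁ − p₀) / p₁.
PN = (0.807 − 0.393) / 0.807 = 0.414 / 0.807 ≈ 0.5130

PN ≈ 0.513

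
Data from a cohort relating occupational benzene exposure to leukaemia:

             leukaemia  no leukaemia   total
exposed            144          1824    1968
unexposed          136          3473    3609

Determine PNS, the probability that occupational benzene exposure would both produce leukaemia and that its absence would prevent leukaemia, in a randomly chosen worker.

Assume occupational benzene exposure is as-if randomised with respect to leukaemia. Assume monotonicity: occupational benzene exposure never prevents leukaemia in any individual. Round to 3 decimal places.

PNS ≈ 0.035

p₁ = P(outcome | exposed) = 144/1968 = 0.073171
p₀ = P(outcome | unexposed) = 136/3609 = 0.037684
Under exogeneity and monotonicity, PNS = p₁ − p₀.
PNS = 0.073171 − 0.037684 = 0.035487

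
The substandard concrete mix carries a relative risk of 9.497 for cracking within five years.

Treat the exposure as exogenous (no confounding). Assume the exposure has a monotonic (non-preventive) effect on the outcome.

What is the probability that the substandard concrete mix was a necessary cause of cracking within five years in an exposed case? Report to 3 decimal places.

Under exogeneity and monotonicity, PN = (RR − 1) / RR = 1 − 1/RR.
PN = (9.497 − 1) / 9.497 = 8.497 / 9.497 ≈ 0.8947

PN ≈ 0.895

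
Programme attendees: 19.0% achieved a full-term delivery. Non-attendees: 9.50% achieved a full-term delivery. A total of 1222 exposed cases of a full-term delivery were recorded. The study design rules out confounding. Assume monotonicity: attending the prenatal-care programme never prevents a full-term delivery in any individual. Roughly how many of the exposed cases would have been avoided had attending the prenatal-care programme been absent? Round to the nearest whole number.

p₁ = 0.19, p₀ = 0.095.
PN = (p₁ − p₀)/p₁ = (0.19 − 0.095) / 0.19 ≈ 0.50000.
Attributable cases ≈ PN × (exposed cases) = 0.50000 × 1222 ≈ 611.00.

about 611 cases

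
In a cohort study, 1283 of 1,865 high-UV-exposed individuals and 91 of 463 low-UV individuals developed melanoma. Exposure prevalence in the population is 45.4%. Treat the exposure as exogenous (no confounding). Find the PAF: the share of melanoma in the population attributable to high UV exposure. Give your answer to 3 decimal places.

PAF ≈ 0.532

p₁ = P(outcome | exposed) = 1283/1865 = 0.68794
p₀ = P(outcome | unexposed) = 91/463 = 0.19654
Overall risk P(Y=1) = π·p₁ + (1−π)·p₀ = 0.454×0.68794 + 0.546×0.19654 = 0.41964.
Under exogeneity, PAF = [P(Y=1) − p₀] / P(Y=1).
PAF = (0.41964 − 0.19654) / 0.41964 ≈ 0.5316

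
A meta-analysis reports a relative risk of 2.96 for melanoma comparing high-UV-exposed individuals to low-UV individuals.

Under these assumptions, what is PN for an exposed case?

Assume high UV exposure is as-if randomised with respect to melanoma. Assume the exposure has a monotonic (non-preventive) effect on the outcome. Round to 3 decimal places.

PN ≈ 0.662

Under exogeneity and monotonicity, PN = (RR − 1) / RR = 1 − 1/RR.
PN = (2.96 − 1) / 2.96 = 1.96 / 2.96 ≈ 0.6622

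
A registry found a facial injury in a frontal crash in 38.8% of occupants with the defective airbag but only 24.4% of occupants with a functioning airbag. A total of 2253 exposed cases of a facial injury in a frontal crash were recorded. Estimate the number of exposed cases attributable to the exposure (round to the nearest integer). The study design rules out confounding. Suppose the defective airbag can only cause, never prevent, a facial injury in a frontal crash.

p₁ = 0.388, p₀ = 0.244.
PN = (p₁ − p₀)/p₁ = (0.388 − 0.244) / 0.388 ≈ 0.37113.
Attributable cases ≈ PN × (exposed cases) = 0.37113 × 2253 ≈ 836.16.

about 836 cases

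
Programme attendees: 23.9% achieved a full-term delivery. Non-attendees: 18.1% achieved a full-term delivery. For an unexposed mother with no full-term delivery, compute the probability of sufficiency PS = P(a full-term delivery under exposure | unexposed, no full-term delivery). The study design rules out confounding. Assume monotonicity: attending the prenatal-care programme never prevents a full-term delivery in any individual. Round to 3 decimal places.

p₁ = 0.239, p₀ = 0.181.
Under exogeneity and monotonicity, PS = (p₁ − p₀) / (1 − p₀).
PS = (0.239 − 0.181) / (1 − 0.181) = 0.058 / 0.819 ≈ 0.0708

PS ≈ 0.071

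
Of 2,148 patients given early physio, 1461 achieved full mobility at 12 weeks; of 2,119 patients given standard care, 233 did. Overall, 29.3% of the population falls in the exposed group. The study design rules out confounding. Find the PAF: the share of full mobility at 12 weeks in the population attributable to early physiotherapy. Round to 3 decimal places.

PAF ≈ 0.603

p₁ = P(outcome | exposed) = 1461/2148 = 0.68017
p₀ = P(outcome | unexposed) = 233/2119 = 0.10996
Overall risk P(Y=1) = π·p₁ + (1−π)·p₀ = 0.293×0.68017 + 0.707×0.10996 = 0.27703.
Under exogeneity, PAF = [P(Y=1) − p₀] / P(Y=1).
PAF = (0.27703 − 0.10996) / 0.27703 ≈ 0.6031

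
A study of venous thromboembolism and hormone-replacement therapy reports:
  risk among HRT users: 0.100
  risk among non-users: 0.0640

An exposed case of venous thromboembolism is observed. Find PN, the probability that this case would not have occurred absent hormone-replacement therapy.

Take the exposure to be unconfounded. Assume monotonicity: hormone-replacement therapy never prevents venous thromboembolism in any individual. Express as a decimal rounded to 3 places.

Let p₁ = 0.1, p₀ = 0.064.
Under exogeneity and monotonicity, PN = (p₁ − p₀) / p₁.
PN = (0.1 − 0.064) / 0.1 = 0.036 / 0.1 ≈ 0.3600

PN ≈ 0.360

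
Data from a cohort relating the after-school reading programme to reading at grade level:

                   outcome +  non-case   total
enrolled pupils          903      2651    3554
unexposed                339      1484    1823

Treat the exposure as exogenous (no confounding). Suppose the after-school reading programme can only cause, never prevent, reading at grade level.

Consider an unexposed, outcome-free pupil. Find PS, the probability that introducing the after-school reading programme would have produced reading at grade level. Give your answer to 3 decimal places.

p₁ = P(outcome | exposed) = 903/3554 = 0.25408
p₀ = P(outcome | unexposed) = 339/1823 = 0.18596
Under exogeneity and monotonicity, PS = (p₁ − p₀)/(1 − p₀).
PS = (0.25408 − 0.18596) / 0.81404 ≈ 0.0837

PS ≈ 0.084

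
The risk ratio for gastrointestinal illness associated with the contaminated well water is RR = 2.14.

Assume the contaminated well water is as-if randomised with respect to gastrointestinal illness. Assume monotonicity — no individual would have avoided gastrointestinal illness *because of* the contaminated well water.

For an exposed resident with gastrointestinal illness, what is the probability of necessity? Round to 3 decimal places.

PN ≈ 0.533

Under exogeneity and monotonicity, PN = (RR − 1) / RR = 1 − 1/RR.
PN = (2.14 − 1) / 2.14 = 1.14 / 2.14 ≈ 0.5327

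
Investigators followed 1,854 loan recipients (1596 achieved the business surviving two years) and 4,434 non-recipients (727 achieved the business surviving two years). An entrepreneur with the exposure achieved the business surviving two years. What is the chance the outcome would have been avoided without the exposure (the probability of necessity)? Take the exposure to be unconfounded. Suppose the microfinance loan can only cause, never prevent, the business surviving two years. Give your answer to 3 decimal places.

PN ≈ 0.810

p₁ = P(outcome | exposed) = 1596/1854 = 0.86084
p₀ = P(outcome | unexposed) = 727/4434 = 0.16396
Under exogeneity and monotonicity, PN = (p₁ − p₀) / p₁.
PN = (0.86084 − 0.16396) / 0.86084 = 0.69688 / 0.86084 ≈ 0.8095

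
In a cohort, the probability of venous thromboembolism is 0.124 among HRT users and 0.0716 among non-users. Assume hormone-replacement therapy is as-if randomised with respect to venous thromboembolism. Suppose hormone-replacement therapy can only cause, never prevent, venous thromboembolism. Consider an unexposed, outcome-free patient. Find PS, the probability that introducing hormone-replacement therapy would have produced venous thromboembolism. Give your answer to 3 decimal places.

Let p₁ = 0.124, p₀ = 0.0716.
Under exogeneity and monotonicity, PS = (p₁ − p₀) / (1 − p₀).
PS = (0.124 − 0.0716) / (1 − 0.0716) = 0.0524 / 0.9284 ≈ 0.0564

PS ≈ 0.056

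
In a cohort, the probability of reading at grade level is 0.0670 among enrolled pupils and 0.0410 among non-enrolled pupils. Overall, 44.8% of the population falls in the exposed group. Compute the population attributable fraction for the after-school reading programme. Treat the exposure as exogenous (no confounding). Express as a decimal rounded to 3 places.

Let p₁ = 0.067, p₀ = 0.041.
Overall risk P(Y=1) = π·p₁ + (1−π)·p₀ = 0.448×0.067 + 0.552×0.041 = 0.052648.
Under exogeneity, PAF = [P(Y=1) − p₀] / P(Y=1).
PAF = (0.052648 − 0.041) / 0.052648 ≈ 0.2212

PAF ≈ 0.221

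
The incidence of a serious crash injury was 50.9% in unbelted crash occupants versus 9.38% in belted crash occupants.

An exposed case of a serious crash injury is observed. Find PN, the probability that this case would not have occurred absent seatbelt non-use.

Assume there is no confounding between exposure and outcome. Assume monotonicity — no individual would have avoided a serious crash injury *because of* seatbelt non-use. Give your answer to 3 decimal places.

PN ≈ 0.816

p₁ = 0.509, p₀ = 0.0938.
Under exogeneity and monotonicity, PN = (p₁ − p₀) / p₁.
PN = (0.509 − 0.0938) / 0.509 = 0.4152 / 0.509 ≈ 0.8157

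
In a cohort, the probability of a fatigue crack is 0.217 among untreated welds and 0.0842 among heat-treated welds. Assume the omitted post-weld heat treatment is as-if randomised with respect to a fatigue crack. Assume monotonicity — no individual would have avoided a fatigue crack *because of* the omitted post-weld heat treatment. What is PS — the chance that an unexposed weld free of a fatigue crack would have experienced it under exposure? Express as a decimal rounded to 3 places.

PS ≈ 0.145

Let p₁ = 0.217, p₀ = 0.0842.
Under exogeneity and monotonicity, PS = (p₁ − p₀) / (1 − p₀).
PS = (0.217 − 0.0842) / (1 − 0.0842) = 0.1328 / 0.9158 ≈ 0.1450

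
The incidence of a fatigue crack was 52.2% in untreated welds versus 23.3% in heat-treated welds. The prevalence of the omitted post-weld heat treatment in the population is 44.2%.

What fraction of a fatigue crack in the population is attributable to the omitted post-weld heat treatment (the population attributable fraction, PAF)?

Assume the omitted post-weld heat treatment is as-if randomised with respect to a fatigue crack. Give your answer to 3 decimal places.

PAF ≈ 0.354

p₁ = 0.522, p₀ = 0.233.
Overall risk P(Y=1) = π·p₁ + (1−π)·p₀ = 0.442×0.522 + 0.558×0.233 = 0.36074.
Under exogeneity, PAF = [P(Y=1) − p₀] / P(Y=1).
PAF = (0.36074 − 0.233) / 0.36074 ≈ 0.3541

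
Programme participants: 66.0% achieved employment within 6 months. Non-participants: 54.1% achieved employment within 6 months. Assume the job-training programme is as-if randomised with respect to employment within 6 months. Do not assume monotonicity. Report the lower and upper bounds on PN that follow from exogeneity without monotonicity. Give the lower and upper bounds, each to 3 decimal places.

p₁ = 0.66, p₀ = 0.541.
Under exogeneity alone the bounds on PN are max{0,(p₁−p₀)/p₁} ≤ PN ≤ min{1,(1−p₀)/p₁}.
  lower = (p₁ − p₀)/p₁ = 0.119 / 0.66 ≈ 0.1803
  upper = min{1, (1 − p₀)/p₁} = 0.459 / 0.66 ≈ 0.6955

0.180 ≤ PN ≤ 0.695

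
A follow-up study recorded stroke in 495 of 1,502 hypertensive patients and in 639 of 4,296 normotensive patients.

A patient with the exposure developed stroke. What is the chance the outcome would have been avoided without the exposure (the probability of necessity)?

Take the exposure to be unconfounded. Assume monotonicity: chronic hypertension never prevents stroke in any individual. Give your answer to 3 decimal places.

p₁ = P(outcome | exposed) = 495/1502 = 0.32956
p₀ = P(outcome | unexposed) = 639/4296 = 0.14874
Under exogeneity and monotonicity, PN = (p₁ − p₀) / p₁.
PN = (0.32956 − 0.14874) / 0.32956 = 0.18082 / 0.32956 ≈ 0.5487

PN ≈ 0.549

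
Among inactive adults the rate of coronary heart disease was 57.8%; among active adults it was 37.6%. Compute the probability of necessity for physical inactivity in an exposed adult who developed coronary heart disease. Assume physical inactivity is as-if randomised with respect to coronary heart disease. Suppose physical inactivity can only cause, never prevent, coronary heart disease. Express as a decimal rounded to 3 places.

PN ≈ 0.349

p₁ = 0.578, p₀ = 0.376.
Under exogeneity and monotonicity, PN = (p₁ − p₀) / p₁.
PN = (0.578 − 0.376) / 0.578 = 0.202 / 0.578 ≈ 0.3495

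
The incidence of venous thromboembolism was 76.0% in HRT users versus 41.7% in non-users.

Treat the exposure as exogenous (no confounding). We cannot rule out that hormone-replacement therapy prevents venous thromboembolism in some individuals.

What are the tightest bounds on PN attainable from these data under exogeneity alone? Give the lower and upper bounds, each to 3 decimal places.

0.451 ≤ PN ≤ 0.767

p₁ = 0.76, p₀ = 0.417.
Under exogeneity alone the bounds on PN are max{0,(p₁−p₀)/p₁} ≤ PN ≤ min{1,(1−p₀)/p₁}.
  lower = (p₁ − p₀)/p₁ = 0.343 / 0.76 ≈ 0.4513
  upper = min{1, (1 − p₀)/p₁} = 0.583 / 0.76 ≈ 0.7671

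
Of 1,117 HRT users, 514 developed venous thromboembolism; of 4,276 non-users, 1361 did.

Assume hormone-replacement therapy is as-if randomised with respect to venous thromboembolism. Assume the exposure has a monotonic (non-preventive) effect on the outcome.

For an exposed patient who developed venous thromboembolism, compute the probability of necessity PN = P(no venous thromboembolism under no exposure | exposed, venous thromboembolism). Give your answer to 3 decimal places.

PN ≈ 0.308

p₁ = P(outcome | exposed) = 514/1117 = 0.46016
p₀ = P(outcome | unexposed) = 1361/4276 = 0.31829
Under exogeneity and monotonicity, PN = (p₁ − p₀) / p₁.
PN = (0.46016 − 0.31829) / 0.46016 = 0.14187 / 0.46016 ≈ 0.3083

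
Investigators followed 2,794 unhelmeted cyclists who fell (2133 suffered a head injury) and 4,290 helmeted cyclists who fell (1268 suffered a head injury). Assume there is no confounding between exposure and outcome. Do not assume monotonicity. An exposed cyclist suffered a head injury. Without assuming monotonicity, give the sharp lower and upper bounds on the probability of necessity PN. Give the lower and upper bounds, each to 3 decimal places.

0.613 ≤ PN ≤ 0.923

p₁ = P(outcome | exposed) = 2133/2794 = 0.76342
p₀ = P(outcome | unexposed) = 1268/4290 = 0.29557
Under exogeneity alone the bounds on PN are max{0,(p₁−p₀)/p₁} ≤ PN ≤ min{1,(1−p₀)/p₁}.
  lower = (p₁ − p₀)/p₁ = 0.46785 / 0.76342 ≈ 0.6128
  upper = min{1, (1 − p₀)/p₁} = 0.70443 / 0.76342 ≈ 0.9227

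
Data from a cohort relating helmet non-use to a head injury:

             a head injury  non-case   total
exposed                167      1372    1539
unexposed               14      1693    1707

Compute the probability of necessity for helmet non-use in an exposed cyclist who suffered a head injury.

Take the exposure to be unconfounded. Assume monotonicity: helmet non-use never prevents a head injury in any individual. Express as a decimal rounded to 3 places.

PN ≈ 0.924

p₁ = P(outcome | exposed) = 167/1539 = 0.10851
p₀ = P(outcome | unexposed) = 14/1707 = 0.0082015
Under exogeneity and monotonicity, PN = (p₁ − p₀) / p₁.
PN = (0.10851 − 0.0082015) / 0.10851 = 0.10031 / 0.10851 ≈ 0.9244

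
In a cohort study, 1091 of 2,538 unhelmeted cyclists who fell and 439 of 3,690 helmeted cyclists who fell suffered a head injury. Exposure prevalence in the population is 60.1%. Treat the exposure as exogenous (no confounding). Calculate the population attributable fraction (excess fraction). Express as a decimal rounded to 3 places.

p₁ = P(outcome | exposed) = 1091/2538 = 0.42987
p₀ = P(outcome | unexposed) = 439/3690 = 0.11897
Overall risk P(Y=1) = π·p₁ + (1−π)·p₀ = 0.601×0.42987 + 0.399×0.11897 = 0.30582.
Under exogeneity, PAF = [P(Y=1) − p₀] / P(Y=1).
PAF = (0.30582 − 0.11897) / 0.30582 ≈ 0.6110

PAF ≈ 0.611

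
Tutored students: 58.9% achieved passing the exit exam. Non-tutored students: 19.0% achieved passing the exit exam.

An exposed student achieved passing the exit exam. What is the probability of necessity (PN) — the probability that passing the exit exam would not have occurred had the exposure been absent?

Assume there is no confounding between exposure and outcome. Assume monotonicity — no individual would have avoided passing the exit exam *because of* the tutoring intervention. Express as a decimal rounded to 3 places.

PN ≈ 0.677

p₁ = 0.589, p₀ = 0.19.
Under exogeneity and monotonicity, PN = (p₁ − p₀) / p₁.
PN = (0.589 − 0.19) / 0.589 = 0.399 / 0.589 ≈ 0.6774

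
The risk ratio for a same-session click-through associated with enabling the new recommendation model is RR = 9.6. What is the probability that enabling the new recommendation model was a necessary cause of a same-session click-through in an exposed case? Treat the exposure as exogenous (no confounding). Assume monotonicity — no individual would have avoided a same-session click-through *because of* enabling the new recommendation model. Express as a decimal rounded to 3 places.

Under exogeneity and monotonicity, PN = (RR − 1) / RR = 1 − 1/RR.
PN = (9.6 − 1) / 9.6 = 8.6 / 9.6 ≈ 0.8958

PN ≈ 0.896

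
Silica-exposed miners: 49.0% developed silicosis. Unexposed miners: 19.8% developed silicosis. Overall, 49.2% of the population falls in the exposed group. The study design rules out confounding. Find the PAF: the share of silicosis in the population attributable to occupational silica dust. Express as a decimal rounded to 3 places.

PAF ≈ 0.420

p₁ = 0.49, p₀ = 0.198.
Overall risk P(Y=1) = π·p₁ + (1−π)·p₀ = 0.492×0.49 + 0.508×0.198 = 0.34166.
Under exogeneity, PAF = [P(Y=1) − p₀] / P(Y=1).
PAF = (0.34166 − 0.198) / 0.34166 ≈ 0.4205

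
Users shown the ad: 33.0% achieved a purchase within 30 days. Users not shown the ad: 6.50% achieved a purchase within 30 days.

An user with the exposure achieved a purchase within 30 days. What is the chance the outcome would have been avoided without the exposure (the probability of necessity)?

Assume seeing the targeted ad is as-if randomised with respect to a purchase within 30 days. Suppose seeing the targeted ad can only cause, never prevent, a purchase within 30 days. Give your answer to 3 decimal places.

p₁ = 0.33, p₀ = 0.065.
Under exogeneity and monotonicity, PN = (p₁ − p₀) / p₁.
PN = (0.33 − 0.065) / 0.33 = 0.265 / 0.33 ≈ 0.8030

PN ≈ 0.803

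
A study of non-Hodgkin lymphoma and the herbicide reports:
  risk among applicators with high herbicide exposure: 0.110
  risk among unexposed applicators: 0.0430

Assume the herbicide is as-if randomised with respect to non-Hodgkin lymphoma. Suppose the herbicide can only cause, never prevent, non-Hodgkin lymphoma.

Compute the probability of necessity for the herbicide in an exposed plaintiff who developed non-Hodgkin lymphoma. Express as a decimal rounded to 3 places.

PN ≈ 0.609

Let p₁ = 0.11, p₀ = 0.043.
Under exogeneity and monotonicity, PN = (p₁ − p₀) / p₁.
PN = (0.11 − 0.043) / 0.11 = 0.067 / 0.11 ≈ 0.6091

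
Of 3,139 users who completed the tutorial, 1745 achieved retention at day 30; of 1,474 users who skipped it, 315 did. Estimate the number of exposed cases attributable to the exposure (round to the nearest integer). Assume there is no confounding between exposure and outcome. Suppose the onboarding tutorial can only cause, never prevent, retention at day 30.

p₁ = P(outcome | exposed) = 1745/3139 = 0.55591
p₀ = P(outcome | unexposed) = 315/1474 = 0.2137
PN = (p₁ − p₀)/p₁ = (0.55591 − 0.2137) / 0.55591 ≈ 0.61558.
Attributable cases ≈ PN × (exposed cases) = 0.61558 × 1745 ≈ 1074.18.

about 1074 cases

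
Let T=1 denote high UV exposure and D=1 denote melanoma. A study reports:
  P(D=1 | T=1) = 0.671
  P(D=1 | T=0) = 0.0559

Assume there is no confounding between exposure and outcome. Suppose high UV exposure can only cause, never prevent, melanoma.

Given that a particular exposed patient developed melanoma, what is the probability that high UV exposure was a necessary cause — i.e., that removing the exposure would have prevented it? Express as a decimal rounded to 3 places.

Let p₁ = 0.671, p₀ = 0.0559.
Under exogeneity and monotonicity, PN = (p₁ − p₀) / p₁.
PN = (0.671 − 0.0559) / 0.671 = 0.6151 / 0.671 ≈ 0.9167

PN ≈ 0.917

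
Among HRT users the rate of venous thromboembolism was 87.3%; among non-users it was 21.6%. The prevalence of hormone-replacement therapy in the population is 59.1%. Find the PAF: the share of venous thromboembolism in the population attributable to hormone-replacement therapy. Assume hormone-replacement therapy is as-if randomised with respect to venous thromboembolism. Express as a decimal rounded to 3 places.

p₁ = 0.873, p₀ = 0.216.
Overall risk P(Y=1) = π·p₁ + (1−π)·p₀ = 0.591×0.873 + 0.409×0.216 = 0.60429.
Under exogeneity, PAF = [P(Y=1) − p₀] / P(Y=1).
PAF = (0.60429 − 0.216) / 0.60429 ≈ 0.6426

PAF ≈ 0.643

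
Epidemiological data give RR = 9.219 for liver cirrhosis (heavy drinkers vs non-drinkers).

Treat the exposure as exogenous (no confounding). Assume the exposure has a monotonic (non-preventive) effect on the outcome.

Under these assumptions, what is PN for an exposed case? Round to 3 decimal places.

PN ≈ 0.892

Under exogeneity and monotonicity, PN = (RR − 1) / RR = 1 − 1/RR.
PN = (9.219 − 1) / 9.219 = 8.219 / 9.219 ≈ 0.8915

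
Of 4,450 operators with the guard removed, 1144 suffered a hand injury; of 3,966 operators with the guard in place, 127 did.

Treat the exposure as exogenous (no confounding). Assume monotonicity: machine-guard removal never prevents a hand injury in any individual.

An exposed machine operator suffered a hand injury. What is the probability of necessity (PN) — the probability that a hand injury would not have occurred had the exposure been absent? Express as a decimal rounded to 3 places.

PN ≈ 0.875

p₁ = P(outcome | exposed) = 1144/4450 = 0.25708
p₀ = P(outcome | unexposed) = 127/3966 = 0.032022
Under exogeneity and monotonicity, PN = (p₁ − p₀) / p₁.
PN = (0.25708 − 0.032022) / 0.25708 = 0.22506 / 0.25708 ≈ 0.8754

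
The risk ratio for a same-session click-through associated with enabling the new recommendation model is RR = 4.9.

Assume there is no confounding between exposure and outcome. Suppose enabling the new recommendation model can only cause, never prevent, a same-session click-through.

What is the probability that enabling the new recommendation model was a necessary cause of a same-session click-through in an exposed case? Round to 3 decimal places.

PN ≈ 0.796

Under exogeneity and monotonicity, PN = (RR − 1) / RR = 1 − 1/RR.
PN = (4.9 − 1) / 4.9 = 3.9 / 4.9 ≈ 0.7959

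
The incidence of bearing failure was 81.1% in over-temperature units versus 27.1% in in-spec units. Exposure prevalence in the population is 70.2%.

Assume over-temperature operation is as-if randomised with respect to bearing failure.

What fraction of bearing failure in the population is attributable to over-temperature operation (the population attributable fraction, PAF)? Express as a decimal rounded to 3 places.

p₁ = 0.811, p₀ = 0.271.
Overall risk P(Y=1) = π·p₁ + (1−π)·p₀ = 0.702×0.811 + 0.298×0.271 = 0.65008.
Under exogeneity, PAF = [P(Y=1) − p₀] / P(Y=1).
PAF = (0.65008 − 0.271) / 0.65008 ≈ 0.5831

PAF ≈ 0.583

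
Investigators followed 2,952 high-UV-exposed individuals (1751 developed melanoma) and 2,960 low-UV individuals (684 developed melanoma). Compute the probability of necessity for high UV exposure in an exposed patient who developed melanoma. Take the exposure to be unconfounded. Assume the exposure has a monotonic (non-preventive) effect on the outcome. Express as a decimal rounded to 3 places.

p₁ = P(outcome | exposed) = 1751/2952 = 0.59316
p₀ = P(outcome | unexposed) = 684/2960 = 0.23108
Under exogeneity and monotonicity, PN = (p₁ − p₀) / p₁.
PN = (0.59316 − 0.23108) / 0.59316 = 0.36208 / 0.59316 ≈ 0.6104

PN ≈ 0.610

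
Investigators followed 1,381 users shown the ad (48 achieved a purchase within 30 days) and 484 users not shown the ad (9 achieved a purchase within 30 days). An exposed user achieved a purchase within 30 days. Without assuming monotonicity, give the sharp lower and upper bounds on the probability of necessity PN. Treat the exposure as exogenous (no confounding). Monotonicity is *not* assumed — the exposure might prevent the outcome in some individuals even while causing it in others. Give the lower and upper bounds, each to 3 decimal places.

0.465 ≤ PN ≤ 1.000

p₁ = P(outcome | exposed) = 48/1381 = 0.034757
p₀ = P(outcome | unexposed) = 9/484 = 0.018595
Under exogeneity alone the bounds on PN are max{0,(p₁−p₀)/p₁} ≤ PN ≤ min{1,(1−p₀)/p₁}.
  lower = (p₁ − p₀)/p₁ = 0.016162 / 0.034757 ≈ 0.4650
  upper = min{1, (1 − p₀)/p₁} = 0.9814 / 0.034757 ≈ 28.2358 → capped at 1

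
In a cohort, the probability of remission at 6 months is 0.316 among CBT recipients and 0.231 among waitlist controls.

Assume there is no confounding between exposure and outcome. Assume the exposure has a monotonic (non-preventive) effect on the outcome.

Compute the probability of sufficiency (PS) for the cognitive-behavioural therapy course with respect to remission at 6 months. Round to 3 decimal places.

Let p₁ = 0.316, p₀ = 0.231.
Under exogeneity and monotonicity, PS = (p₁ − p₀) / (1 − p₀).
PS = (0.316 − 0.231) / (1 − 0.231) = 0.085 / 0.769 ≈ 0.1105

PS ≈ 0.111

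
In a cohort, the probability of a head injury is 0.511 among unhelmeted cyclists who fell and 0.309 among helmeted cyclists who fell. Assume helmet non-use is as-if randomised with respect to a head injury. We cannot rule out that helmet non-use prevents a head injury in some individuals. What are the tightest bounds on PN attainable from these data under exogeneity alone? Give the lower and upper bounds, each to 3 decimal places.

0.395 ≤ PN ≤ 1.000

Let p₁ = 0.511, p₀ = 0.309.
Under exogeneity alone the bounds on PN are max{0,(p₁−p₀)/p₁} ≤ PN ≤ min{1,(1−p₀)/p₁}.
  lower = (p₁ − p₀)/p₁ = 0.202 / 0.511 ≈ 0.3953
  upper = min{1, (1 − p₀)/p₁} = 0.691 / 0.511 ≈ 1.3523 → capped at 1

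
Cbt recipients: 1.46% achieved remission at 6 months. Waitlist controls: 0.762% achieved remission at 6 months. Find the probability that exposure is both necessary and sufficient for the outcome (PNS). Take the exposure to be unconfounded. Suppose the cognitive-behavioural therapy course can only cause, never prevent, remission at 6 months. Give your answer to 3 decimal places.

p₁ = 0.0146, p₀ = 0.00762.
Under exogeneity and monotonicity, PNS = p₁ − p₀.
PNS = 0.0146 − 0.00762 = 0.00698

PNS ≈ 0.007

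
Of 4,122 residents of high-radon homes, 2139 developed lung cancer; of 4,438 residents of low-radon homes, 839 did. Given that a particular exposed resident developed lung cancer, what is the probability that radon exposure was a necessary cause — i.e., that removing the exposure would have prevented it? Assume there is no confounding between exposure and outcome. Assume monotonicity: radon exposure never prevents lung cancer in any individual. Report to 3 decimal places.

p₁ = P(outcome | exposed) = 2139/4122 = 0.51892
p₀ = P(outcome | unexposed) = 839/4438 = 0.18905
Under exogeneity and monotonicity, PN = (p₁ − p₀) / p₁.
PN = (0.51892 − 0.18905) / 0.51892 = 0.32987 / 0.51892 ≈ 0.6357

PN ≈ 0.636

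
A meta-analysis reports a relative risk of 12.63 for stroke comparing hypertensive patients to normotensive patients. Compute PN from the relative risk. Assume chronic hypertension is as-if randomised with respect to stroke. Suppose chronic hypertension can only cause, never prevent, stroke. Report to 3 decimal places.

Under exogeneity and monotonicity, PN = (RR − 1) / RR = 1 − 1/RR.
PN = (12.63 − 1) / 12.63 = 11.63 / 12.63 ≈ 0.9208

PN ≈ 0.921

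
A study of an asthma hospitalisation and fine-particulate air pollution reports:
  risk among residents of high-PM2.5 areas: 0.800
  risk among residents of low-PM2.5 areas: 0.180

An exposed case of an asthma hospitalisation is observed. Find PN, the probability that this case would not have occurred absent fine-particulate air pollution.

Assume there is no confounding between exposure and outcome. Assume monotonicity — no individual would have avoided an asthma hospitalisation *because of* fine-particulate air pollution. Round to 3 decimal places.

Let p₁ = 0.8, p₀ = 0.18.
Under exogeneity and monotonicity, PN = (p₁ − p₀) / p₁.
PN = (0.8 − 0.18) / 0.8 = 0.62 / 0.8 ≈ 0.7750

PN ≈ 0.775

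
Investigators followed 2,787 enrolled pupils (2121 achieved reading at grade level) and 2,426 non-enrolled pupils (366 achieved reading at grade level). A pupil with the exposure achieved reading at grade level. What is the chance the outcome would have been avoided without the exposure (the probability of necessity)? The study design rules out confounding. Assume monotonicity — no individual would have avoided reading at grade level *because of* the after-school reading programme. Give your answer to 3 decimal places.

p₁ = P(outcome | exposed) = 2121/2787 = 0.76103
p₀ = P(outcome | unexposed) = 366/2426 = 0.15087
Under exogeneity and monotonicity, PN = (p₁ − p₀) / p₁.
PN = (0.76103 − 0.15087) / 0.76103 = 0.61017 / 0.76103 ≈ 0.8018

PN ≈ 0.802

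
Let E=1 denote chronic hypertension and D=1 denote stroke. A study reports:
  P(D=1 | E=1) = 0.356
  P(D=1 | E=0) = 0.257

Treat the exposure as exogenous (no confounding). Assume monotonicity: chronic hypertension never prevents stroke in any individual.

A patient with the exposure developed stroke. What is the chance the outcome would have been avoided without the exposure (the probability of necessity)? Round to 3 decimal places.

Let p₁ = 0.356, p₀ = 0.257.
Under exogeneity and monotonicity, PN = (p₁ − p₀) / p₁.
PN = (0.356 − 0.257) / 0.356 = 0.099 / 0.356 ≈ 0.2781

PN ≈ 0.278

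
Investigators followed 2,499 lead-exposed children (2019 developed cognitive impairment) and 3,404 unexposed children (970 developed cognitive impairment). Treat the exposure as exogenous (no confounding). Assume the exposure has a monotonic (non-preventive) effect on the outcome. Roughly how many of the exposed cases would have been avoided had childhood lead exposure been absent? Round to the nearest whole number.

about 1307 cases

p₁ = P(outcome | exposed) = 2019/2499 = 0.80792
p₀ = P(outcome | unexposed) = 970/3404 = 0.28496
PN = (p₁ − p₀)/p₁ = (0.80792 − 0.28496) / 0.80792 ≈ 0.64729.
Attributable cases ≈ PN × (exposed cases) = 0.64729 × 2019 ≈ 1306.89.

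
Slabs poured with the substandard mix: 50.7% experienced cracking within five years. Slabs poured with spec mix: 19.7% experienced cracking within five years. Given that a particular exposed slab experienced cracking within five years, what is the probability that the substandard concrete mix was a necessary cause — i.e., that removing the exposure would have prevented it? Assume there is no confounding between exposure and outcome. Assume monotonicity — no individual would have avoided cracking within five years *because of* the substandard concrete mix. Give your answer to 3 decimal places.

p₁ = 0.507, p₀ = 0.197.
Under exogeneity and monotonicity, PN = (p₁ − p₀) / p₁.
PN = (0.507 − 0.197) / 0.507 = 0.31 / 0.507 ≈ 0.6114

PN ≈ 0.611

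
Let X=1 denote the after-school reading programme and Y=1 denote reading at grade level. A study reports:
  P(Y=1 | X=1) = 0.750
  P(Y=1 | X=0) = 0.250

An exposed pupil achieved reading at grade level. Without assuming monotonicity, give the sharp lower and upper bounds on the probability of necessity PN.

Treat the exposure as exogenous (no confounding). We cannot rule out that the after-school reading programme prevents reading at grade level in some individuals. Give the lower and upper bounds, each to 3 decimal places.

Let p₁ = 0.75, p₀ = 0.25.
Under exogeneity alone the bounds on PN are max{0,(p₁−p₀)/p₁} ≤ PN ≤ min{1,(1−p₀)/p₁}.
  lower = (p₁ − p₀)/p₁ = 0.5 / 0.75 ≈ 0.6667
  upper = min{1, (1 − p₀)/p₁} = 0.75 / 0.75 ≈ 1.0000

0.667 ≤ PN ≤ 1.000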